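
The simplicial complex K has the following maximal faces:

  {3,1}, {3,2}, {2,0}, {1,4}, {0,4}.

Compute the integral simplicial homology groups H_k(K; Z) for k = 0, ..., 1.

We work with the vertex ordering 0 < 1 < 2 < 3 < 4. The simplices of K, each written with vertices in increasing order, are:

  0-simplices (5): [0], [1], [2], [3], [4]
  1-simplices (5): [0,2], [0,4], [1,3], [1,4], [2,3]

giving chain groups C_0 ≅ Z^5, C_1 ≅ Z^5.

The boundary map ∂_1: C_1 → C_0 sends each edge [p,q] (with p < q) to q − p. For instance
  ∂[0,4] = [4] − [0].
The 5×5 boundary matrix has rank 4 and Smith normal form diag(1,1,1,1).

From H_k ≅ ker(∂_k) / im(∂_{k+1}) we obtain:

  H_0: rank C_0 − rank ∂_1 = 5 − 4 = 1, and the invariant factors of ∂_1 are all 1, so H_0 ≅ Z.
  H_1: rank ker ∂_1 − rank ∂_2 = (5 − 4) − 0 = 1, and there is no ∂_2, so H_1 ≅ Z.

As a check, the Euler characteristic is 5 − 5 = 0, which agrees with 1 − 1 = 0.
(K is a triangulation of the circle S^1.)

H_0 = Z,  H_1 = Z.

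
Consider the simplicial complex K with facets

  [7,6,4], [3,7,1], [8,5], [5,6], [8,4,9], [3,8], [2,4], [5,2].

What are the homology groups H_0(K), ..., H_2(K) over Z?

Take the total order 1 < 2 < 3 < 4 < 5 < 6 < 7 < 8 < 9 on the vertex set. Then K (dimension 2) consists of the simplices:

  0-simplices (9): [1], [2], [3], [4], [5], [6], [7], [8], [9]
  1-simplices (14): [1,3], [1,7], [2,4], [2,5], [3,7], [3,8], [4,6], [4,7], [4,8], [4,9], [5,6], [5,8], [6,7], [8,9]
  2-simplices (3): [1,3,7], [4,6,7], [4,8,9]

Hence C_0 ≅ Z^9, C_1 ≅ Z^14, C_2 ≅ Z^3.

Boundary ∂_1: C_1 → C_0 maps an edge to its endpoints' difference, ∂[p,q] = q − p. For instance
  ∂[1,3] = [3] − [1].
The 9×14 boundary matrix has rank 8 and Smith normal form diag(1,1,1,1,1,1,1,1).

∂_2: C_2 → C_1 maps a triangle to the signed sum of its edges. For instance
  ∂[4,6,7] = [6,7] − [4,7] + [4,6],
  ∂[1,3,7] = [3,7] − [1,7] + [1,3].
This gives a 14×3 integer matrix of rank 3; reducing to Smith normal form yields diagonal entries (1,1,1).

Computing H_k = (kernel of ∂_k) / (image of ∂_{k+1}):

  H_0: rank C_0 − rank ∂_1 = 9 − 8 = 1, and the invariant factors of ∂_1 are all 1, so H_0 = Z.
  H_1: rank ker ∂_1 − rank ∂_2 = (14 − 8) − 3 = 3, and the invariant factors of ∂_2 are all 1, so H_1 = Z^3.
  H_2: rank ker ∂_2 − rank ∂_3 = (3 − 3) − 0 = 0, and there is no ∂_3, so H_2 = 0.

As a check, the Euler characteristic is 9 − 14 + 3 = -2, which agrees with 1 − 3 + 0 = -2.

H_0 ≅ Z,  H_1 ≅ Z^3,  H_2 = 0.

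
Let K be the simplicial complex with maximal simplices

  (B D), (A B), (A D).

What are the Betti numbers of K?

b_0 = 1, b_1 = 1.

K has 3 vertices, 3 edges.
rank ∂_0 = 0, rank ∂_1 = 2 ⇒ b_0 = 3 − 0 − 2 = 1; all invariant factors of ∂_1 are 1 so no torsion. So H_0 ≅ Z.
rank ∂_1 = 2, rank ∂_2 = 0 ⇒ b_1 = 3 − 2 − 0 = 1. So H_1 ≅ Z.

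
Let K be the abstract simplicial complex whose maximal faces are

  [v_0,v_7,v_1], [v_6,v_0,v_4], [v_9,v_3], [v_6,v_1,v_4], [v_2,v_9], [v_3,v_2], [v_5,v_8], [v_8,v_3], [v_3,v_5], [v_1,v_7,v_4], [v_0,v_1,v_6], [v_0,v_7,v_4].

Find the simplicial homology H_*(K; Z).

We work with the vertex ordering v_0 < v_1 < v_2 < v_3 < v_4 < v_5 < v_6 < v_7 < v_8 < v_9. The simplices of K, each written with vertices in increasing order, are:

  0-simplices (10): [v_0], [v_1], [v_2], [v_3], [v_4], [v_5], [v_6], [v_7], [v_8], [v_9]
  1-simplices (15): (15 of them)
  2-simplices (6): [v_0,v_1,v_6], [v_0,v_1,v_7], [v_0,v_4,v_6], [v_0,v_4,v_7], [v_1,v_4,v_6], [v_1,v_4,v_7]

giving chain groups C_0 ≅ Z^10, C_1 ≅ Z^15, C_2 ≅ Z^6.

Boundary ∂_1: C_1 → C_0 sends each edge [p,q] (with p < q) to q − p. For instance
  ∂[v_0,v_4] = [v_4] − [v_0].
As a 10×15 matrix over Z this has rank 8, with invariant factors (1,1,1,1,1,1,1,1).

The boundary map ∂_2: C_2 → C_1 maps a triangle to the signed sum of its edges. For instance
  ∂[v_0,v_4,v_7] = [v_4,v_7] − [v_0,v_7] + [v_0,v_4],
  ∂[v_0,v_1,v_7] = [v_1,v_7] − [v_0,v_7] + [v_0,v_1].
As a 15×6 matrix over Z this has rank 5, with invariant factors (1,1,1,1,1).

From H_k ≅ ker(∂_k) / im(∂_{k+1}) we obtain:

  H_0: rank C_0 − rank ∂_1 = 10 − 8 = 2, and the invariant factors of ∂_1 are all 1, so H_0 = Z^2.
  H_1: rank ker ∂_1 − rank ∂_2 = (15 − 8) − 5 = 2, and the invariant factors of ∂_2 are all 1, so H_1 = Z^2.
  H_2: rank ker ∂_2 − rank ∂_3 = (6 − 5) − 0 = 1, and there is no ∂_3, so H_2 = Z.

(K is a triangulation of the disjoint union of the 2-sphere S^2 and a wedge of 2 circles.)

H_0 ≅ Z^2,  H_1 ≅ Z^2,  H_2 ≅ Z.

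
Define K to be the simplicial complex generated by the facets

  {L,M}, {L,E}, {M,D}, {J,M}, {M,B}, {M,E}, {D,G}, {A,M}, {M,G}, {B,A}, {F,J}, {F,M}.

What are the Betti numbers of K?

We work with the vertex ordering A < B < D < E < F < G < J < L < M. The simplices of K, each written with vertices in increasing order, are:

  0-simplices (9): A, B, D, E, F, G, J, L, M
  1-simplices (12): AB, AM, BM, DG, DM, EL, EM, FJ, FM, GM, JM, LM

giving chain groups C_0 ≅ Z^9, C_1 ≅ Z^12.

Boundary ∂_1: C_1 → C_0 is given by ∂[p,q] = [q] − [p]. For instance
  ∂EL = L − E.
This gives a 9×12 integer matrix of rank 8; reducing to Smith normal form yields diagonal entries (1,1,1,1,1,1,1,1).

Now H_k = ker ∂_k / im ∂_{k+1}, so:

  H_0: rank C_0 − rank ∂_1 = 9 − 8 = 1, and the invariant factors of ∂_1 are all 1, so H_0 ≅ Z.
  H_1: rank ker ∂_1 − rank ∂_2 = (12 − 8) − 0 = 4, and there is no ∂_2, so H_1 ≅ Z^4.

As a check, the Euler characteristic is 9 − 12 = -3, which agrees with 1 − 4 = -3.

Hence the Betti numbers are b_0 = 1, b_1 = 4.

b_0 = 1, b_1 = 4.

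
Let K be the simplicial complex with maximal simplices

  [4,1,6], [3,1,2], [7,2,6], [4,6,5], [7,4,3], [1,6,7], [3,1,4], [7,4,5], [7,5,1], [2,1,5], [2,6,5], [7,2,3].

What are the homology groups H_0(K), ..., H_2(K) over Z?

We work with the vertex ordering 1 < 2 < 3 < 4 < 5 < 6 < 7. The simplices of K, each written with vertices in increasing order, are:

  0-simplices (7): [1], [2], [3], [4], [5], [6], [7]
  1-simplices (18): [1,2], [1,3], [1,4], [1,5], [1,6], [1,7], [2,3], [2,5], [2,6], [2,7], [3,4], [3,7], [4,5], [4,6], [4,7], [5,6], [5,7], [6,7]
  2-simplices (12): [1,2,3], [1,2,5], [1,3,4], [1,4,6], [1,5,7], [1,6,7], [2,3,7], [2,5,6], [2,6,7], [3,4,7], [4,5,6], [4,5,7]

Hence C_0 ≅ Z^7, C_1 ≅ Z^18, C_2 ≅ Z^12.

Boundary ∂_1: C_1 → C_0 maps an edge to its endpoints' difference, ∂[p,q] = q − p. For instance
  ∂[4,5] = [5] − [4].
The resulting 7×18 matrix has rank 6, and its Smith normal form has invariant factors (1,1,1,1,1,1).

∂_2: C_2 → C_1 maps a triangle to the signed sum of its edges. For instance
  ∂[4,5,6] = [5,6] − [4,6] + [4,5],
  ∂[2,3,7] = [3,7] − [2,7] + [2,3].
This gives a 18×12 integer matrix of rank 12; reducing to Smith normal form yields diagonal entries (1,1,1,1,1,1,1,1,1,1,1,2).

Computing H_k = (kernel of ∂_k) / (image of ∂_{k+1}):

  H_0: rank C_0 − rank ∂_1 = 7 − 6 = 1, and the invariant factors of ∂_1 are all 1, so H_0 ≅ Z.
  H_1: rank ker ∂_1 − rank ∂_2 = (18 − 6) − 12 = 0, and ∂_2 has invariant factor 2 > 1, so H_1 ≅ Z/2.
  H_2: rank ker ∂_2 − rank ∂_3 = (12 − 12) − 0 = 0, and there is no ∂_3, so H_2 ≅ 0.

(K is a triangulation of the real projective plane RP^2.)

H_0 ≅ Z,  H_1 ≅ Z/2,  H_2 = 0.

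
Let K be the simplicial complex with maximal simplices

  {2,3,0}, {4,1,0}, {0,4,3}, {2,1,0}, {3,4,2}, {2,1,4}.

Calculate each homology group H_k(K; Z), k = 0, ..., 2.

Order the vertices as 0 < 1 < 2 < 3 < 4. Listing each simplex with vertices in this order, K has dimension 2 with simplices:

  0-simplices (5): [0], [1], [2], [3], [4]
  1-simplices (9): [0,1], [0,2], [0,3], [0,4], [1,2], [1,4], [2,3], [2,4], [3,4]
  2-simplices (6): [0,1,2], [0,1,4], [0,2,3], [0,3,4], [1,2,4], [2,3,4]

Hence C_0 ≅ Z^5, C_1 ≅ Z^9, C_2 ≅ Z^6.

The boundary map ∂_1: C_1 → C_0 is given by ∂[p,q] = [q] − [p]. For instance
  ∂[1,2] = [2] − [1].
The resulting 5×9 matrix has rank 4, and its Smith normal form has invariant factors (1,1,1,1).

The boundary map ∂_2: C_2 → C_1 acts by ∂[p,q,r] = [q,r] − [p,r] + [p,q]. For instance
  ∂[0,3,4] = [3,4] − [0,4] + [0,3],
  ∂[2,3,4] = [3,4] − [2,4] + [2,3].
The 9×6 boundary matrix has rank 5 and Smith normal form diag(1,1,1,1,1).

Reading off H_k = ker ∂_k / im ∂_{k+1}:

  H_0: rank C_0 − rank ∂_1 = 5 − 4 = 1, and the invariant factors of ∂_1 are all 1, so H_0 = Z.
  H_1: rank ker ∂_1 − rank ∂_2 = (9 − 4) − 5 = 0, and the invariant factors of ∂_2 are all 1, so H_1 = 0.
  H_2: rank ker ∂_2 − rank ∂_3 = (6 − 5) − 0 = 1, and there is no ∂_3, so H_2 = Z.

(K is a triangulation of the 2-sphere S^2.)

H_0 = Z,  H_1 = 0,  H_2 = Z.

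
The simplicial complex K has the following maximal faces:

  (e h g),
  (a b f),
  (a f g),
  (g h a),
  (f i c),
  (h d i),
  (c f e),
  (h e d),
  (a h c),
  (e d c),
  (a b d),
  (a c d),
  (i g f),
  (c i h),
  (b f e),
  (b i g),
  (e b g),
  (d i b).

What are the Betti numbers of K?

We work with the vertex ordering a < b < c < d < e < f < g < h < i. The simplices of K, each written with vertices in increasing order, are:

  0-simplices (9): a, b, c, d, e, f, g, h, i
  1-simplices (27): ab, ac, ad, af, ag, ah, bd, be, bf, bg, bi, cd, ce, cf, ch, ci, de, dh, di, ef, eg, eh, fg, fi, gh, gi, hi
  2-simplices (18): abd, abf, acd, ach, afg, agh, bdi, bef, beg, bgi, cde, cef, cfi, chi, deh, dhi, egh, fgi

giving chain groups C_0 ≅ Z^9, C_1 ≅ Z^27, C_2 ≅ Z^18.

The boundary map ∂_1: C_1 → C_0 sends each edge [p,q] (with p < q) to q − p. For instance
  ∂bd = d − b.
As a 9×27 matrix over Z this has rank 8, with invariant factors (1,1,1,1,1,1,1,1).

Boundary ∂_2: C_2 → C_1 sends each 2-simplex [p,q,r] to [q,r] − [p,r] + [p,q]. For instance
  ∂beg = eg − bg + be,
  ∂abd = bd − ad + ab.
As a 27×18 matrix over Z this has rank 18, with invariant factors (1,1,1,1,1,1,1,1,1,1,1,1,1,1,1,1,1,2).

Reading off H_k = ker ∂_k / im ∂_{k+1}:

  H_0: rank C_0 − rank ∂_1 = 9 − 8 = 1, and the invariant factors of ∂_1 are all 1, so H_0 ≅ Z.
  H_1: rank ker ∂_1 − rank ∂_2 = (27 − 8) − 18 = 1, and ∂_2 has invariant factor 2 > 1, so H_1 ≅ Z ⊕ Z/2.
  H_2: rank ker ∂_2 − rank ∂_3 = (18 − 18) − 0 = 0, and there is no ∂_3, so H_2 ≅ 0.

Hence the Betti numbers are b_0 = 1, b_1 = 1, b_2 = 0.

b_0 = 1, b_1 = 1, b_2 = 0.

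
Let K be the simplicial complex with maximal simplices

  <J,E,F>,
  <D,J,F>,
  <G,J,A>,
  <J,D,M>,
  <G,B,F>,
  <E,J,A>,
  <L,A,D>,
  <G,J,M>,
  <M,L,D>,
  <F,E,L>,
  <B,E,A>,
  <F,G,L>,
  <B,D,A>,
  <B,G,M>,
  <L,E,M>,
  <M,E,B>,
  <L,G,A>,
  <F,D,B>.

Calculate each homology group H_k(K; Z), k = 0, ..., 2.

H_0 ≅ Z,  H_1 ≅ Z^2,  H_2 ≅ Z.

We work with the vertex ordering A < B < D < E < F < G < J < L < M. The simplices of K, each written with vertices in increasing order, are:

  0-simplices (9): A, B, D, E, F, G, J, L, M
  1-simplices (27): AB, AD, AE, AG, AJ, AL, BD, BE, BF, BG, BM, DF, DJ, DL, DM, EF, EJ, EL, EM, FG, FJ, FL, GJ, GL, GM, JM, LM
  2-simplices (18): ABD, ABE, ADL, AEJ, AGJ, AGL, BDF, BEM, BFG, BGM, DFJ, DJM, DLM, EFJ, EFL, ELM, FGL, GJM

Hence C_0 ≅ Z^9, C_1 ≅ Z^27, C_2 ≅ Z^18.

The boundary map ∂_1: C_1 → C_0 maps an edge to its endpoints' difference, ∂[p,q] = q − p.
The resulting 9×27 matrix has rank 8, and its Smith normal form has invariant factors (1,1,1,1,1,1,1,1).

Boundary ∂_2: C_2 → C_1 maps a triangle to the signed sum of its edges. For instance
  ∂ABE = BE − AE + AB,
  ∂AGJ = GJ − AJ + AG.
The 27×18 boundary matrix has rank 17 and Smith normal form diag(1,1,1,1,1,1,1,1,1,1,1,1,1,1,1,1,1).

From H_k ≅ ker(∂_k) / im(∂_{k+1}) we obtain:

  H_0: rank C_0 − rank ∂_1 = 9 − 8 = 1, and the invariant factors of ∂_1 are all 1, so H_0 = Z.
  H_1: rank ker ∂_1 − rank ∂_2 = (27 − 8) − 17 = 2, and the invariant factors of ∂_2 are all 1, so H_1 = Z^2.
  H_2: rank ker ∂_2 − rank ∂_3 = (18 − 17) − 0 = 1, and there is no ∂_3, so H_2 = Z.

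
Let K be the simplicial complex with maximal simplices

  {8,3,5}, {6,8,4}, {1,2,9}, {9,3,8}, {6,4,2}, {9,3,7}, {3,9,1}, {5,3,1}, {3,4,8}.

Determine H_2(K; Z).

We work with the vertex ordering 1 < 2 < 3 < 4 < 5 < 6 < 7 < 8 < 9. The simplices of K, each written with vertices in increasing order, are:

  0-simplices (9): [1], [2], [3], [4], [5], [6], [7], [8], [9]
  1-simplices (18): [1,2], [1,3], [1,5], [1,9], [2,4], [2,6], [2,9], [3,4], [3,5], [3,7], [3,8], [3,9], [4,6], [4,8], [5,8], [6,8], [7,9], [8,9]
  2-simplices (9): [1,2,9], [1,3,5], [1,3,9], [2,4,6], [3,4,8], [3,5,8], [3,7,9], [3,8,9], [4,6,8]

Hence C_0 ≅ Z^9, C_1 ≅ Z^18, C_2 ≅ Z^9.

Boundary ∂_1: C_1 → C_0 sends each edge [p,q] (with p < q) to q − p. For instance
  ∂[7,9] = [9] − [7].
This gives a 9×18 integer matrix of rank 8; reducing to Smith normal form yields diagonal entries (1,1,1,1,1,1,1,1).

The boundary map ∂_2: C_2 → C_1 sends each 2-simplex [p,q,r] to [q,r] − [p,r] + [p,q]. For instance
  ∂[3,5,8] = [5,8] − [3,8] + [3,5],
  ∂[3,8,9] = [8,9] − [3,9] + [3,8].
This gives a 18×9 integer matrix of rank 9; reducing to Smith normal form yields diagonal entries (1,1,1,1,1,1,1,1,1).

Computing H_k = (kernel of ∂_k) / (image of ∂_{k+1}):

  H_2: rank ker ∂_2 − rank ∂_3 = (9 − 9) − 0 = 0, and there is no ∂_3, so H_2 = 0.

H_2 ≅ 0.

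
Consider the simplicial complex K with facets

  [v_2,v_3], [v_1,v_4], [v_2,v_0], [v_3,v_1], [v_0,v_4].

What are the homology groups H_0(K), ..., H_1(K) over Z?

Take the total order v_0 < v_1 < v_2 < v_3 < v_4 on the vertex set. Then K (dimension 1) consists of the simplices:

  0-simplices (5): [v_0], [v_1], [v_2], [v_3], [v_4]
  1-simplices (5): [v_0,v_2], [v_0,v_4], [v_1,v_3], [v_1,v_4], [v_2,v_3]

so the chain groups are C_0 ≅ Z^5, C_1 ≅ Z^5.

∂_1: C_1 → C_0 sends each edge [p,q] (with p < q) to q − p. For instance
  ∂[v_0,v_2] = [v_2] − [v_0].
This gives a 5×5 integer matrix of rank 4; reducing to Smith normal form yields diagonal entries (1,1,1,1).

From H_k ≅ ker(∂_k) / im(∂_{k+1}) we obtain:

  H_0: rank C_0 − rank ∂_1 = 5 − 4 = 1, and the invariant factors of ∂_1 are all 1, so H_0 ≅ Z.
  H_1: rank ker ∂_1 − rank ∂_2 = (5 − 4) − 0 = 1, and there is no ∂_2, so H_1 ≅ Z.

H_0 = Z,  H_1 = Z.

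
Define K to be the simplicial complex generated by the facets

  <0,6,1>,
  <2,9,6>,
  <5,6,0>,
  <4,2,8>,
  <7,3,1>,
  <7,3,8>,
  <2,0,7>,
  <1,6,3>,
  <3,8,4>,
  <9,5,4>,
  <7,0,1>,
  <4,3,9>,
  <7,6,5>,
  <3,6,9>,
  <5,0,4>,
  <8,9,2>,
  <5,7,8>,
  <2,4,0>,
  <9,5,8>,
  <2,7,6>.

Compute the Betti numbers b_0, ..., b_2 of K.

b_0 = 1, b_1 = 1, b_2 = 0.

Order the vertices as 0 < 1 < 2 < 3 < 4 < 5 < 6 < 7 < 8 < 9. Listing each simplex with vertices in this order, K has dimension 2 with simplices:

  0-simplices (10): [0], [1], [2], [3], [4], [5], [6], [7], [8], [9]
  1-simplices (30): (30 of them)
  2-simplices (20): (20 of them)

so the chain groups are C_0 ≅ Z^10, C_1 ≅ Z^30, C_2 ≅ Z^20.

∂_1: C_1 → C_0 maps an edge to its endpoints' difference, ∂[p,q] = q − p.
The 10×30 boundary matrix has rank 9 and Smith normal form diag(1,1,1,1,1,1,1,1,1).

∂_2: C_2 → C_1 sends each 2-simplex [p,q,r] to [q,r] − [p,r] + [p,q]. For instance
  ∂[3,7,8] = [7,8] − [3,8] + [3,7],
  ∂[3,6,9] = [6,9] − [3,9] + [3,6].
The 30×20 boundary matrix has rank 20 and Smith normal form diag(1,1,1,1,1,1,1,1,1,1,1,1,1,1,1,1,1,1,1,2).

From H_k ≅ ker(∂_k) / im(∂_{k+1}) we obtain:

  H_0: rank C_0 − rank ∂_1 = 10 − 9 = 1, and the invariant factors of ∂_1 are all 1, so H_0 = Z.
  H_1: rank ker ∂_1 − rank ∂_2 = (30 − 9) − 20 = 1, and ∂_2 has invariant factor 2 > 1, so H_1 = Z ⊕ Z/2Z.
  H_2: rank ker ∂_2 − rank ∂_3 = (20 − 20) − 0 = 0, and there is no ∂_3, so H_2 = 0.

As a check, the Euler characteristic is 10 − 30 + 20 = 0, which agrees with 1 − 1 + 0 = 0.

Hence the Betti numbers are b_0 = 1, b_1 = 1, b_2 = 0.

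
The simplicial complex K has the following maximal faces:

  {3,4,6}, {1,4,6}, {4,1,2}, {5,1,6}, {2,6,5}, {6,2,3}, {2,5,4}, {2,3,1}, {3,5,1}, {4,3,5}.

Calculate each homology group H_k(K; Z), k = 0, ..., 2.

H_0 = Z,  H_1 = Z_2,  H_2 = 0.

Fix the vertex order 1 < 2 < 3 < 4 < 5 < 6 and write every simplex with vertices in increasing order. Then dim K = 2 and the simplices of K are:

  0-simplices (6): [1], [2], [3], [4], [5], [6]
  1-simplices (15): [1,2], [1,3], [1,4], [1,5], [1,6], [2,3], [2,4], [2,5], [2,6], [3,4], [3,5], [3,6], [4,5], [4,6], [5,6]
  2-simplices (10): [1,2,3], [1,2,4], [1,3,5], [1,4,6], [1,5,6], [2,3,6], [2,4,5], [2,5,6], [3,4,5], [3,4,6]

giving chain groups C_0 ≅ Z^6, C_1 ≅ Z^15, C_2 ≅ Z^10.

Boundary ∂_1: C_1 → C_0 is given by ∂[p,q] = [q] − [p].
The resulting 6×15 matrix has rank 5, and its Smith normal form has invariant factors (1,1,1,1,1).

Boundary ∂_2: C_2 → C_1 acts by ∂[p,q,r] = [q,r] − [p,r] + [p,q]. For instance
  ∂[1,5,6] = [5,6] − [1,6] + [1,5],
  ∂[1,2,3] = [2,3] − [1,3] + [1,2].
This gives a 15×10 integer matrix of rank 10; reducing to Smith normal form yields diagonal entries (1,1,1,1,1,1,1,1,1,2).

Now H_k = ker ∂_k / im ∂_{k+1}, so:

  H_0: rank C_0 − rank ∂_1 = 6 − 5 = 1, and the invariant factors of ∂_1 are all 1, so H_0 = Z.
  H_1: rank ker ∂_1 − rank ∂_2 = (15 − 5) − 10 = 0, and ∂_2 has invariant factor 2 > 1, so H_1 = Z_2.
  H_2: rank ker ∂_2 − rank ∂_3 = (10 − 10) − 0 = 0, and there is no ∂_3, so H_2 = 0.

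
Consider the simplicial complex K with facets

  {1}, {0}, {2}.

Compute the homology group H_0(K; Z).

H_0 ≅ Z^3.

We work with the vertex ordering 0 < 1 < 2. The simplices of K, each written with vertices in increasing order, are:

  0-simplices (3): [0], [1], [2]

giving chain groups C_0 ≅ Z^3.

Now H_k = ker ∂_k / im ∂_{k+1}, so:

  H_0: rank C_0 − rank ∂_1 = 3 − 0 = 3, and there is no ∂_1, so H_0 = Z^3.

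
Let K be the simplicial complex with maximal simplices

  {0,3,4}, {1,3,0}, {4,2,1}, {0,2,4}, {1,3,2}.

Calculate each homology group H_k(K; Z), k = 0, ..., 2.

Fix the vertex order 0 < 1 < 2 < 3 < 4 and write every simplex with vertices in increasing order. Then dim K = 2 and the simplices of K are:

  0-simplices (5): [0], [1], [2], [3], [4]
  1-simplices (10): [0,1], [0,2], [0,3], [0,4], [1,2], [1,3], [1,4], [2,3], [2,4], [3,4]
  2-simplices (5): [0,1,3], [0,2,4], [0,3,4], [1,2,3], [1,2,4]

so the chain groups are C_0 ≅ Z^5, C_1 ≅ Z^10, C_2 ≅ Z^5.

The boundary map ∂_1: C_1 → C_0 sends each edge [p,q] (with p < q) to q − p. For instance
  ∂[0,4] = [4] − [0].
The 5×10 boundary matrix has rank 4 and Smith normal form diag(1,1,1,1).

Boundary ∂_2: C_2 → C_1 acts by ∂[p,q,r] = [q,r] − [p,r] + [p,q]. For instance
  ∂[0,3,4] = [3,4] − [0,4] + [0,3],
  ∂[0,2,4] = [2,4] − [0,4] + [0,2].
The resulting 10×5 matrix has rank 5, and its Smith normal form has invariant factors (1,1,1,1,1).

Computing H_k = (kernel of ∂_k) / (image of ∂_{k+1}):

  H_0: rank C_0 − rank ∂_1 = 5 − 4 = 1, and the invariant factors of ∂_1 are all 1, so H_0 = Z.
  H_1: rank ker ∂_1 − rank ∂_2 = (10 − 4) − 5 = 1, and the invariant factors of ∂_2 are all 1, so H_1 = Z.
  H_2: rank ker ∂_2 − rank ∂_3 = (5 − 5) − 0 = 0, and there is no ∂_3, so H_2 = 0.

As a check, the Euler characteristic is 5 − 10 + 5 = 0, which agrees with 1 − 1 + 0 = 0.
(K is a triangulation of the Möbius band.)

H_0 ≅ Z,  H_1 ≅ Z,  H_2 = 0.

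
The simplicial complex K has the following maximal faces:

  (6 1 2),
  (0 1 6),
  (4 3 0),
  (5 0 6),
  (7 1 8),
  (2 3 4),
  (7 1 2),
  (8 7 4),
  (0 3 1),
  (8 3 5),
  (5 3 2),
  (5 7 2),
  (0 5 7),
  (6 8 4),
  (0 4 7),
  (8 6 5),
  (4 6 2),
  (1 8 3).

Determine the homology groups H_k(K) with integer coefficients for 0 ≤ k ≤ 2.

H_0 = Z,  H_1 = Z^2,  H_2 = Z.

Order the vertices as 0 < 1 < 2 < 3 < 4 < 5 < 6 < 7 < 8. Listing each simplex with vertices in this order, K has dimension 2 with simplices:

  0-simplices (9): [0], [1], [2], [3], [4], [5], [6], [7], [8]
  1-simplices (27): (27 of them)
  2-simplices (18): [0,1,3], [0,1,6], [0,3,4], [0,4,7], [0,5,6], [0,5,7], [1,2,6], [1,2,7], [1,3,8], [1,7,8], [2,3,4], [2,3,5], [2,4,6], [2,5,7], [3,5,8], [4,6,8], [4,7,8], [5,6,8]

Hence C_0 ≅ Z^9, C_1 ≅ Z^27, C_2 ≅ Z^18.

∂_1: C_1 → C_0 sends each edge [p,q] (with p < q) to q − p. For instance
  ∂[5,6] = [6] − [5].
The 9×27 boundary matrix has rank 8 and Smith normal form diag(1,1,1,1,1,1,1,1).

∂_2: C_2 → C_1 sends each 2-simplex [p,q,r] to [q,r] − [p,r] + [p,q]. For instance
  ∂[2,3,4] = [3,4] − [2,4] + [2,3],
  ∂[0,3,4] = [3,4] − [0,4] + [0,3].
As a 27×18 matrix over Z this has rank 17, with invariant factors (1,1,1,1,1,1,1,1,1,1,1,1,1,1,1,1,1).

Now H_k = ker ∂_k / im ∂_{k+1}, so:

  H_0: rank C_0 − rank ∂_1 = 9 − 8 = 1, and the invariant factors of ∂_1 are all 1, so H_0 ≅ Z.
  H_1: rank ker ∂_1 − rank ∂_2 = (27 − 8) − 17 = 2, and the invariant factors of ∂_2 are all 1, so H_1 ≅ Z^2.
  H_2: rank ker ∂_2 − rank ∂_3 = (18 − 17) − 0 = 1, and there is no ∂_3, so H_2 ≅ Z.

As a check, the Euler characteristic is 9 − 27 + 18 = 0, which agrees with 1 − 2 + 1 = 0.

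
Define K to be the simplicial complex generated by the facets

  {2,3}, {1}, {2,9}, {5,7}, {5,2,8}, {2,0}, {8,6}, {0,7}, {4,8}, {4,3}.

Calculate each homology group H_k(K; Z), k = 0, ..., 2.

Fix the vertex order 0 < 1 < 2 < 3 < 4 < 5 < 6 < 7 < 8 < 9 and write every simplex with vertices in increasing order. Then dim K = 2 and the simplices of K are:

  0-simplices (10): [0], [1], [2], [3], [4], [5], [6], [7], [8], [9]
  1-simplices (11): [0,2], [0,7], [2,3], [2,5], [2,8], [2,9], [3,4], [4,8], [5,7], [5,8], [6,8]
  2-simplices (1): [2,5,8]

so the chain groups are C_0 ≅ Z^10, C_1 ≅ Z^11, C_2 ≅ Z^1.

∂_1: C_1 → C_0 sends each edge [p,q] (with p < q) to q − p. For instance
  ∂[0,2] = [2] − [0].
The resulting 10×11 matrix has rank 8, and its Smith normal form has invariant factors (1,1,1,1,1,1,1,1).

∂_2: C_2 → C_1 maps a triangle to the signed sum of its edges. For instance
  ∂[2,5,8] = [5,8] − [2,8] + [2,5].
This gives a 11×1 integer matrix of rank 1; reducing to Smith normal form yields diagonal entries (1).

Computing H_k = (kernel of ∂_k) / (image of ∂_{k+1}):

  H_0: rank C_0 − rank ∂_1 = 10 − 8 = 2, and the invariant factors of ∂_1 are all 1, so H_0 ≅ Z^2.
  H_1: rank ker ∂_1 − rank ∂_2 = (11 − 8) − 1 = 2, and the invariant factors of ∂_2 are all 1, so H_1 ≅ Z^2.
  H_2: rank ker ∂_2 − rank ∂_3 = (1 − 1) − 0 = 0, and there is no ∂_3, so H_2 ≅ 0.

As a check, the Euler characteristic is 10 − 11 + 1 = 0, which agrees with 2 − 2 + 0 = 0.

H_0 = Z^2,  H_1 = Z^2,  H_2 = 0.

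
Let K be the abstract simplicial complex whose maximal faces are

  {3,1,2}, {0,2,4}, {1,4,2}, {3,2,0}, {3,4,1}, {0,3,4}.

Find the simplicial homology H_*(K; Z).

We work with the vertex ordering 0 < 1 < 2 < 3 < 4. The simplices of K, each written with vertices in increasing order, are:

  0-simplices (5): [0], [1], [2], [3], [4]
  1-simplices (9): [0,2], [0,3], [0,4], [1,2], [1,3], [1,4], [2,3], [2,4], [3,4]
  2-simplices (6): [0,2,3], [0,2,4], [0,3,4], [1,2,3], [1,2,4], [1,3,4]

Hence C_0 ≅ Z^5, C_1 ≅ Z^9, C_2 ≅ Z^6.

The boundary map ∂_1: C_1 → C_0 is given by ∂[p,q] = [q] − [p]. For instance
  ∂[0,4] = [4] − [0].
The 5×9 boundary matrix has rank 4 and Smith normal form diag(1,1,1,1).

Boundary ∂_2: C_2 → C_1 maps a triangle to the signed sum of its edges. For instance
  ∂[1,2,4] = [2,4] − [1,4] + [1,2],
  ∂[0,2,4] = [2,4] − [0,4] + [0,2].
This gives a 9×6 integer matrix of rank 5; reducing to Smith normal form yields diagonal entries (1,1,1,1,1).

Reading off H_k = ker ∂_k / im ∂_{k+1}:

  H_0: rank C_0 − rank ∂_1 = 5 − 4 = 1, and the invariant factors of ∂_1 are all 1, so H_0 ≅ Z.
  H_1: rank ker ∂_1 − rank ∂_2 = (9 − 4) − 5 = 0, and the invariant factors of ∂_2 are all 1, so H_1 ≅ 0.
  H_2: rank ker ∂_2 − rank ∂_3 = (6 − 5) − 0 = 1, and there is no ∂_3, so H_2 ≅ Z.

As a check, the Euler characteristic is 5 − 9 + 6 = 2, which agrees with 1 − 0 + 1 = 2.
(K is a triangulation of the 2-sphere S^2.)

H_0 = Z,  H_1 = 0,  H_2 = Z.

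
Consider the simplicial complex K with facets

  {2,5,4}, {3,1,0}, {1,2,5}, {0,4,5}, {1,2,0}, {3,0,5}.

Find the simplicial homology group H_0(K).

H_0 ≅ Z.

Fix the vertex order 0 < 1 < 2 < 3 < 4 < 5 and write every simplex with vertices in increasing order. Then dim K = 2 and the simplices of K are:

  0-simplices (6): [0], [1], [2], [3], [4], [5]
  1-simplices (12): [0,1], [0,2], [0,3], [0,4], [0,5], [1,2], [1,3], [1,5], [2,4], [2,5], [3,5], [4,5]
  2-simplices (6): [0,1,2], [0,1,3], [0,3,5], [0,4,5], [1,2,5], [2,4,5]

so the chain groups are C_0 ≅ Z^6, C_1 ≅ Z^12, C_2 ≅ Z^6.

Boundary ∂_1: C_1 → C_0 is given by ∂[p,q] = [q] − [p]. For instance
  ∂[0,1] = [1] − [0].
The resulting 6×12 matrix has rank 5, and its Smith normal form has invariant factors (1,1,1,1,1).

The boundary map ∂_2: C_2 → C_1 maps a triangle to the signed sum of its edges. For instance
  ∂[0,1,3] = [1,3] − [0,3] + [0,1],
  ∂[2,4,5] = [4,5] − [2,5] + [2,4].
As a 12×6 matrix over Z this has rank 6, with invariant factors (1,1,1,1,1,1).

Now H_k = ker ∂_k / im ∂_{k+1}, so:

  H_0: rank C_0 − rank ∂_1 = 6 − 5 = 1, and the invariant factors of ∂_1 are all 1, so H_0 = Z.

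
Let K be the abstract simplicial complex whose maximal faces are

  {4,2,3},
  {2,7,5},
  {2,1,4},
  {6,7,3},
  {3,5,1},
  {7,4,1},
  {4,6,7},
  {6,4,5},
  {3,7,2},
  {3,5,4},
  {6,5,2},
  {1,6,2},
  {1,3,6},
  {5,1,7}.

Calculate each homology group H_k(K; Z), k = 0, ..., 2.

H_0 = Z,  H_1 = Z^2,  H_2 = Z.

Take the total order 1 < 2 < 3 < 4 < 5 < 6 < 7 on the vertex set. Then K (dimension 2) consists of the simplices:

  0-simplices (7): [1], [2], [3], [4], [5], [6], [7]
  1-simplices (21): [1,2], [1,3], [1,4], [1,5], [1,6], [1,7], [2,3], [2,4], [2,5], [2,6], [2,7], [3,4], [3,5], [3,6], [3,7], [4,5], [4,6], [4,7], [5,6], [5,7], [6,7]
  2-simplices (14): [1,2,4], [1,2,6], [1,3,5], [1,3,6], [1,4,7], [1,5,7], [2,3,4], [2,3,7], [2,5,6], [2,5,7], [3,4,5], [3,6,7], [4,5,6], [4,6,7]

so the chain groups are C_0 ≅ Z^7, C_1 ≅ Z^21, C_2 ≅ Z^14.

∂_1: C_1 → C_0 is given by ∂[p,q] = [q] − [p]. For instance
  ∂[3,5] = [5] − [3].
The resulting 7×21 matrix has rank 6, and its Smith normal form has invariant factors (1,1,1,1,1,1).

Boundary ∂_2: C_2 → C_1 sends each 2-simplex [p,q,r] to [q,r] − [p,r] + [p,q]. For instance
  ∂[2,5,7] = [5,7] − [2,7] + [2,5],
  ∂[4,5,6] = [5,6] − [4,6] + [4,5].
The 21×14 boundary matrix has rank 13 and Smith normal form diag(1,1,1,1,1,1,1,1,1,1,1,1,1).

From H_k ≅ ker(∂_k) / im(∂_{k+1}) we obtain:

  H_0: rank C_0 − rank ∂_1 = 7 − 6 = 1, and the invariant factors of ∂_1 are all 1, so H_0 = Z.
  H_1: rank ker ∂_1 − rank ∂_2 = (21 − 6) − 13 = 2, and the invariant factors of ∂_2 are all 1, so H_1 = Z^2.
  H_2: rank ker ∂_2 − rank ∂_3 = (14 − 13) − 0 = 1, and there is no ∂_3, so H_2 = Z.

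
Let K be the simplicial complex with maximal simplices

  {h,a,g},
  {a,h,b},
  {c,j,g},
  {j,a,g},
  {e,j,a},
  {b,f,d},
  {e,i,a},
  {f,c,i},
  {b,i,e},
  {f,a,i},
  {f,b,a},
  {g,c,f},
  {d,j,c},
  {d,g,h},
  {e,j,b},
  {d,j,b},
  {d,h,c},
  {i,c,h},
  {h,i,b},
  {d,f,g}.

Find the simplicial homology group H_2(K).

K has 10 vertices, 30 edges, 20 triangles.
rank ∂_2 = 20, rank ∂_3 = 0 ⇒ b_2 = 20 − 20 − 0 = 0. So H_2 = 0.

H_2 = 0.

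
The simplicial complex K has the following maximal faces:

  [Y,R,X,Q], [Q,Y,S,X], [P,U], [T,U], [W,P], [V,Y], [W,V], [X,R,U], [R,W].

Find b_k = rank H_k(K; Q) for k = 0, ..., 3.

b_0 = 1, b_1 = 2, b_2 = 0, b_3 = 0.

Order the vertices as P < Q < R < S < T < U < V < W < X < Y. Listing each simplex with vertices in this order, K has dimension 3 with simplices:

  0-simplices (10): P, Q, R, S, T, U, V, W, X, Y
  1-simplices (17): PU, PW, QR, QS, QX, QY, RU, RW, RX, RY, SX, SY, TU, UX, VW, VY, XY
  2-simplices (8): QRX, QRY, QSX, QSY, QXY, RUX, RXY, SXY
  3-simplices (2): QRXY, QSXY

Hence C_0 ≅ Z^10, C_1 ≅ Z^17, C_2 ≅ Z^8, C_3 ≅ Z^2.

∂_1: C_1 → C_0 maps an edge to its endpoints' difference, ∂[p,q] = q − p. For instance
  ∂PW = W − P.
The resulting 10×17 matrix has rank 9, and its Smith normal form has invariant factors (1,1,1,1,1,1,1,1,1).

∂_2: C_2 → C_1 acts by ∂[p,q,r] = [q,r] − [p,r] + [p,q]. For instance
  ∂SXY = XY − SY + SX,
  ∂QSY = SY − QY + QS.
The 17×8 boundary matrix has rank 6 and Smith normal form diag(1,1,1,1,1,1).

Boundary ∂_3: C_3 → C_2 sends each 3-simplex σ to the alternating sum Σ_i (−1)^i (σ with its i-th vertex removed). For instance
  ∂QSXY = SXY − QXY + QSY − QSX,
  ∂QRXY = RXY − QXY + QRY − QRX.
As a 8×2 matrix over Z this has rank 2, with invariant factors (1,1).

Reading off H_k = ker ∂_k / im ∂_{k+1}:

  H_0: rank C_0 − rank ∂_1 = 10 − 9 = 1, and the invariant factors of ∂_1 are all 1, so H_0 ≅ Z.
  H_1: rank ker ∂_1 − rank ∂_2 = (17 − 9) − 6 = 2, and the invariant factors of ∂_2 are all 1, so H_1 ≅ Z^2.
  H_2: rank ker ∂_2 − rank ∂_3 = (8 − 6) − 2 = 0, and the invariant factors of ∂_3 are all 1, so H_2 ≅ 0.
  H_3: rank ker ∂_3 − rank ∂_4 = (2 − 2) − 0 = 0, and there is no ∂_4, so H_3 ≅ 0.

Hence the Betti numbers are b_0 = 1, b_1 = 2, b_2 = 0, b_3 = 0.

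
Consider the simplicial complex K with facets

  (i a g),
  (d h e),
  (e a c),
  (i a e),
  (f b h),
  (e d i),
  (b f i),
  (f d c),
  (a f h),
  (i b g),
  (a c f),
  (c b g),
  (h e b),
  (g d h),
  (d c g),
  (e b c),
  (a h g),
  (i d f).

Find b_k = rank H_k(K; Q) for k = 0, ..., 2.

Fix the vertex order a < b < c < d < e < f < g < h < i and write every simplex with vertices in increasing order. Then dim K = 2 and the simplices of K are:

  0-simplices (9): a, b, c, d, e, f, g, h, i
  1-simplices (27): ac, ae, af, ag, ah, ai, bc, be, bf, bg, bh, bi, cd, ce, cf, cg, de, df, dg, dh, di, eh, ei, fh, fi, gh, gi
  2-simplices (18): ace, acf, aei, afh, agh, agi, bce, bcg, beh, bfh, bfi, bgi, cdf, cdg, deh, dei, dfi, dgh

giving chain groups C_0 ≅ Z^9, C_1 ≅ Z^27, C_2 ≅ Z^18.

Boundary ∂_1: C_1 → C_0 maps an edge to its endpoints' difference, ∂[p,q] = q − p. For instance
  ∂bg = g − b.
As a 9×27 matrix over Z this has rank 8, with invariant factors (1,1,1,1,1,1,1,1).

Boundary ∂_2: C_2 → C_1 acts by ∂[p,q,r] = [q,r] − [p,r] + [p,q]. For instance
  ∂ace = ce − ae + ac,
  ∂agi = gi − ai + ag.
The 27×18 boundary matrix has rank 17 and Smith normal form diag(1,1,1,1,1,1,1,1,1,1,1,1,1,1,1,1,1).

Now H_k = ker ∂_k / im ∂_{k+1}, so:

  H_0: rank C_0 − rank ∂_1 = 9 − 8 = 1, and the invariant factors of ∂_1 are all 1, so H_0 ≅ Z.
  H_1: rank ker ∂_1 − rank ∂_2 = (27 − 8) − 17 = 2, and the invariant factors of ∂_2 are all 1, so H_1 ≅ Z^2.
  H_2: rank ker ∂_2 − rank ∂_3 = (18 − 17) − 0 = 1, and there is no ∂_3, so H_2 ≅ Z.

Hence the Betti numbers are b_0 = 1, b_1 = 2, b_2 = 1.

b_0 = 1, b_1 = 2, b_2 = 1.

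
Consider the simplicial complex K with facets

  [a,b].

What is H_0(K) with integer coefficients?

H_0 = Z.

Fix the vertex order a < b and write every simplex with vertices in increasing order. Then dim K = 1 and the simplices of K are:

  0-simplices (2): a, b
  1-simplices (1): ab

giving chain groups C_0 ≅ Z^2, C_1 ≅ Z^1.

The boundary map ∂_1: C_1 → C_0 maps an edge to its endpoints' difference, ∂[p,q] = q − p. For instance
  ∂ab = b − a.
The 2×1 boundary matrix has rank 1 and Smith normal form diag(1).

Now H_k = ker ∂_k / im ∂_{k+1}, so:

  H_0: rank C_0 − rank ∂_1 = 2 − 1 = 1, and the invariant factors of ∂_1 are all 1, so H_0 = Z.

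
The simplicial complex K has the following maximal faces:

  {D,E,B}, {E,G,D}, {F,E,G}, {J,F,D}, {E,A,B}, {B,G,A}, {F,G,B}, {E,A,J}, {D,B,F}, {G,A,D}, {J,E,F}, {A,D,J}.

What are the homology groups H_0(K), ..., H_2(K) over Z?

We work with the vertex ordering A < B < D < E < F < G < J. The simplices of K, each written with vertices in increasing order, are:

  0-simplices (7): A, B, D, E, F, G, J
  1-simplices (18): AB, AD, AE, AG, AJ, BD, BE, BF, BG, DE, DF, DG, DJ, EF, EG, EJ, FG, FJ
  2-simplices (12): ABE, ABG, ADG, ADJ, AEJ, BDE, BDF, BFG, DEG, DFJ, EFG, EFJ

Hence C_0 ≅ Z^7, C_1 ≅ Z^18, C_2 ≅ Z^12.

∂_1: C_1 → C_0 maps an edge to its endpoints' difference, ∂[p,q] = q − p.
The 7×18 boundary matrix has rank 6 and Smith normal form diag(1,1,1,1,1,1).

The boundary map ∂_2: C_2 → C_1 sends each 2-simplex [p,q,r] to [q,r] − [p,r] + [p,q]. For instance
  ∂ABG = BG − AG + AB,
  ∂ABE = BE − AE + AB.
This gives a 18×12 integer matrix of rank 12; reducing to Smith normal form yields diagonal entries (1,1,1,1,1,1,1,1,1,1,1,2).

Reading off H_k = ker ∂_k / im ∂_{k+1}:

  H_0: rank C_0 − rank ∂_1 = 7 − 6 = 1, and the invariant factors of ∂_1 are all 1, so H_0 = Z.
  H_1: rank ker ∂_1 − rank ∂_2 = (18 − 6) − 12 = 0, and ∂_2 has invariant factor 2 > 1, so H_1 = Z_2.
  H_2: rank ker ∂_2 − rank ∂_3 = (12 − 12) − 0 = 0, and there is no ∂_3, so H_2 = 0.

(K is a triangulation of the real projective plane RP^2.)

H_0 = Z,  H_1 = Z_2,  H_2 = 0.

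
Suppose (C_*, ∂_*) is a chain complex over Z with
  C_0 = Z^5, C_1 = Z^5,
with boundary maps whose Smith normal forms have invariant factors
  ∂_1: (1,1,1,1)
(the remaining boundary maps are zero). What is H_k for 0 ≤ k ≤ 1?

H_0: b_0 = 5 − 0 − 4 = 1; torsion from ∂_1 factors > 1: none. So H_0 = Z.
H_1: b_1 = 5 − 4 − 0 = 1; torsion from ∂_2 factors > 1: none. So H_1 = Z.

H_0 = Z,  H_1 = Z.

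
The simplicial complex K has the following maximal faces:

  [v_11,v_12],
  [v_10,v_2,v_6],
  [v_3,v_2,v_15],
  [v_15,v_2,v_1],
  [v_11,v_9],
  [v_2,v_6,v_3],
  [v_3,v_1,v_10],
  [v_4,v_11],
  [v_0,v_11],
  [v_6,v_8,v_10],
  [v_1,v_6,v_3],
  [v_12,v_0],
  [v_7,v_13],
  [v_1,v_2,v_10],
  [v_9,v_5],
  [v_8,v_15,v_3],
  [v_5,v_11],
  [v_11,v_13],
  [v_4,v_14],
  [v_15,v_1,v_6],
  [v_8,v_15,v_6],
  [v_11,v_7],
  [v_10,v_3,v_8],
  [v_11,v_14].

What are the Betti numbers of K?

b_0 = 2, b_1 = 4, b_2 = 0.

Take the total order v_0 < v_1 < v_2 < v_3 < v_4 < v_5 < v_6 < v_7 < v_8 < v_9 < v_10 < v_11 < v_12 < v_13 < v_14 < v_15 on the vertex set. Then K (dimension 2) consists of the simplices:

  0-simplices (16): [v_0], [v_1], [v_2], [v_3], [v_4], [v_5], [v_6], [v_7], [v_8], [v_9], [v_10], [v_11], [v_12], [v_13], [v_14], [v_15]
  1-simplices (30): (30 of them)
  2-simplices (12): (12 of them)

giving chain groups C_0 ≅ Z^16, C_1 ≅ Z^30, C_2 ≅ Z^12.

Boundary ∂_1: C_1 → C_0 is given by ∂[p,q] = [q] − [p]. For instance
  ∂[v_7,v_13] = [v_13] − [v_7].
This gives a 16×30 integer matrix of rank 14; reducing to Smith normal form yields diagonal entries (1,1,1,1,1,1,1,1,1,1,1,1,1,1).

Boundary ∂_2: C_2 → C_1 acts by ∂[p,q,r] = [q,r] − [p,r] + [p,q]. For instance
  ∂[v_1,v_6,v_15] = [v_6,v_15] − [v_1,v_15] + [v_1,v_6],
  ∂[v_6,v_8,v_10] = [v_8,v_10] − [v_6,v_10] + [v_6,v_8].
As a 30×12 matrix over Z this has rank 12, with invariant factors (1,1,1,1,1,1,1,1,1,1,1,2).

Now H_k = ker ∂_k / im ∂_{k+1}, so:

  H_0: rank C_0 − rank ∂_1 = 16 − 14 = 2, and the invariant factors of ∂_1 are all 1, so H_0 ≅ Z^2.
  H_1: rank ker ∂_1 − rank ∂_2 = (30 − 14) − 12 = 4, and ∂_2 has invariant factor 2 > 1, so H_1 ≅ Z^4 × Z/2.
  H_2: rank ker ∂_2 − rank ∂_3 = (12 − 12) − 0 = 0, and there is no ∂_3, so H_2 ≅ 0.

(K is a triangulation of the disjoint union of a wedge of 4 circles and the real projective plane RP^2.)

Hence the Betti numbers are b_0 = 2, b_1 = 4, b_2 = 0.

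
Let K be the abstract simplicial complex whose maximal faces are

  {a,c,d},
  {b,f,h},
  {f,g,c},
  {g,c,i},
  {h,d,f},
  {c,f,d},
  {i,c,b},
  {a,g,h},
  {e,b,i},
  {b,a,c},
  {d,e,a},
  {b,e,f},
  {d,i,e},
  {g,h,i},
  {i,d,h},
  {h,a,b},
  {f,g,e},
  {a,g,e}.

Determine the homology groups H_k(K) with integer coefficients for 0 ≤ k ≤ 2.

Fix the vertex order a < b < c < d < e < f < g < h < i and write every simplex with vertices in increasing order. Then dim K = 2 and the simplices of K are:

  0-simplices (9): a, b, c, d, e, f, g, h, i
  1-simplices (27): ab, ac, ad, ae, ag, ah, bc, be, bf, bh, bi, cd, cf, cg, ci, de, df, dh, di, ef, eg, ei, fg, fh, gh, gi, hi
  2-simplices (18): abc, abh, acd, ade, aeg, agh, bci, bef, bei, bfh, cdf, cfg, cgi, dei, dfh, dhi, efg, ghi

giving chain groups C_0 ≅ Z^9, C_1 ≅ Z^27, C_2 ≅ Z^18.

Boundary ∂_1: C_1 → C_0 maps an edge to its endpoints' difference, ∂[p,q] = q − p.
This gives a 9×27 integer matrix of rank 8; reducing to Smith normal form yields diagonal entries (1,1,1,1,1,1,1,1).

∂_2: C_2 → C_1 acts by ∂[p,q,r] = [q,r] − [p,r] + [p,q]. For instance
  ∂agh = gh − ah + ag,
  ∂bfh = fh − bh + bf.
As a 27×18 matrix over Z this has rank 17, with invariant factors (1,1,1,1,1,1,1,1,1,1,1,1,1,1,1,1,1).

From H_k ≅ ker(∂_k) / im(∂_{k+1}) we obtain:

  H_0: rank C_0 − rank ∂_1 = 9 − 8 = 1, and the invariant factors of ∂_1 are all 1, so H_0 ≅ Z.
  H_1: rank ker ∂_1 − rank ∂_2 = (27 − 8) − 17 = 2, and the invariant factors of ∂_2 are all 1, so H_1 ≅ Z^2.
  H_2: rank ker ∂_2 − rank ∂_3 = (18 − 17) − 0 = 1, and there is no ∂_3, so H_2 ≅ Z.

As a check, the Euler characteristic is 9 − 27 + 18 = 0, which agrees with 1 − 2 + 1 = 0.
(K is a triangulation of the torus T^2.)

H_0 ≅ Z,  H_1 ≅ Z^2,  H_2 ≅ Z.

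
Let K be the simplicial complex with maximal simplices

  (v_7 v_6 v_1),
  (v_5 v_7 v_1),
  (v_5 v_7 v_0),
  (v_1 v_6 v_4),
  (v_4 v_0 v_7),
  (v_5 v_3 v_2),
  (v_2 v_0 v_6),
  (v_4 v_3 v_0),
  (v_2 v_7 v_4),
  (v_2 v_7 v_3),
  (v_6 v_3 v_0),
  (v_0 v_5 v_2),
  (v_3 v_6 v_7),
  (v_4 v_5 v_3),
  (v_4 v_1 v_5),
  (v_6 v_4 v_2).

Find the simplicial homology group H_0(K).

K has 8 vertices, 24 edges, 16 triangles.
rank ∂_0 = 0, rank ∂_1 = 7 ⇒ b_0 = 8 − 0 − 7 = 1; all invariant factors of ∂_1 are 1 so no torsion. So H_0 ≅ Z.

H_0 = Z.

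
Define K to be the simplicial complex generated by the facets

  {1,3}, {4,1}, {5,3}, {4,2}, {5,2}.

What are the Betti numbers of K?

b_0 = 1, b_1 = 1.

K has 5 vertices, 5 edges.
rank ∂_0 = 0, rank ∂_1 = 4 ⇒ b_0 = 5 − 0 − 4 = 1; all invariant factors of ∂_1 are 1 so no torsion. So H_0 ≅ Z.
rank ∂_1 = 4, rank ∂_2 = 0 ⇒ b_1 = 5 − 4 − 0 = 1. So H_1 ≅ Z.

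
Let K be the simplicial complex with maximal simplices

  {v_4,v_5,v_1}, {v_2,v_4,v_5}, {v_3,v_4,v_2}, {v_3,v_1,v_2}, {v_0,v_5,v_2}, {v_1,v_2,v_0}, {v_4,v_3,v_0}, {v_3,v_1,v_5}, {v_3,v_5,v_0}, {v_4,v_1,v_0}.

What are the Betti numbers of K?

Fix the vertex order v_0 < v_1 < v_2 < v_3 < v_4 < v_5 and write every simplex with vertices in increasing order. Then dim K = 2 and the simplices of K are:

  0-simplices (6): [v_0], [v_1], [v_2], [v_3], [v_4], [v_5]
  1-simplices (15): (15 of them)
  2-simplices (10): [v_0,v_1,v_2], [v_0,v_1,v_4], [v_0,v_2,v_5], [v_0,v_3,v_4], [v_0,v_3,v_5], [v_1,v_2,v_3], [v_1,v_3,v_5], [v_1,v_4,v_5], [v_2,v_3,v_4], [v_2,v_4,v_5]

so the chain groups are C_0 ≅ Z^6, C_1 ≅ Z^15, C_2 ≅ Z^10.

∂_1: C_1 → C_0 sends each edge [p,q] (with p < q) to q − p. For instance
  ∂[v_0,v_3] = [v_3] − [v_0].
As a 6×15 matrix over Z this has rank 5, with invariant factors (1,1,1,1,1).

The boundary map ∂_2: C_2 → C_1 sends each 2-simplex [p,q,r] to [q,r] − [p,r] + [p,q]. For instance
  ∂[v_1,v_4,v_5] = [v_4,v_5] − [v_1,v_5] + [v_1,v_4],
  ∂[v_1,v_2,v_3] = [v_2,v_3] − [v_1,v_3] + [v_1,v_2].
As a 15×10 matrix over Z this has rank 10, with invariant factors (1,1,1,1,1,1,1,1,1,2).

Computing H_k = (kernel of ∂_k) / (image of ∂_{k+1}):

  H_0: rank C_0 − rank ∂_1 = 6 − 5 = 1, and the invariant factors of ∂_1 are all 1, so H_0 ≅ Z.
  H_1: rank ker ∂_1 − rank ∂_2 = (15 − 5) − 10 = 0, and ∂_2 has invariant factor 2 > 1, so H_1 ≅ Z/2.
  H_2: rank ker ∂_2 − rank ∂_3 = (10 − 10) − 0 = 0, and there is no ∂_3, so H_2 ≅ 0.

(K is a triangulation of the real projective plane RP^2.)

Hence the Betti numbers are b_0 = 1, b_1 = 0, b_2 = 0.

b_0 = 1, b_1 = 0, b_2 = 0.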